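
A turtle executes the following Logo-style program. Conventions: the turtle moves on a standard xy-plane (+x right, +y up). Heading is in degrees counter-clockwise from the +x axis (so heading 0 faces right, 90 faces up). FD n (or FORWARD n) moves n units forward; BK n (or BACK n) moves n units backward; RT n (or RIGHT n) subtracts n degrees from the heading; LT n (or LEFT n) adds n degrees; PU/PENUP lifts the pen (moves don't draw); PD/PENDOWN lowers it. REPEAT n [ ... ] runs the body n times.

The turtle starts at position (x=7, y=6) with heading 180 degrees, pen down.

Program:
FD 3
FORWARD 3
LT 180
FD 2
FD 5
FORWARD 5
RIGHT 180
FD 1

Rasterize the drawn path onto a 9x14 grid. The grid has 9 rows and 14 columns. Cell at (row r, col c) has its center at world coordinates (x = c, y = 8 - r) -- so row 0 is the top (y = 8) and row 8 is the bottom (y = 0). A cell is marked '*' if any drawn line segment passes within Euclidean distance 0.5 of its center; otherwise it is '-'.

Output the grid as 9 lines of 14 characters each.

Answer: --------------
--------------
-*************
--------------
--------------
--------------
--------------
--------------
--------------

Derivation:
Segment 0: (7,6) -> (4,6)
Segment 1: (4,6) -> (1,6)
Segment 2: (1,6) -> (3,6)
Segment 3: (3,6) -> (8,6)
Segment 4: (8,6) -> (13,6)
Segment 5: (13,6) -> (12,6)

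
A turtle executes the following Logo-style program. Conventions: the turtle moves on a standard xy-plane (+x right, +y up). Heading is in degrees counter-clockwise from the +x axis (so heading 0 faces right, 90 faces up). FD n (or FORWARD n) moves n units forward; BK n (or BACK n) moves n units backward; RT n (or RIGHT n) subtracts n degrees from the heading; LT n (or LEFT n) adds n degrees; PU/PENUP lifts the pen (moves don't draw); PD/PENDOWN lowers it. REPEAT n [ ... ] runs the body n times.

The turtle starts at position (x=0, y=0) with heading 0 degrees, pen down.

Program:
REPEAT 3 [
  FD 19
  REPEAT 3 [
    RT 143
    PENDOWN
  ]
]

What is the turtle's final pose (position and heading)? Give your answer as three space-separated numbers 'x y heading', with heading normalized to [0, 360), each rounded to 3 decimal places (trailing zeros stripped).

Answer: 11.689 -30.452 153

Derivation:
Executing turtle program step by step:
Start: pos=(0,0), heading=0, pen down
REPEAT 3 [
  -- iteration 1/3 --
  FD 19: (0,0) -> (19,0) [heading=0, draw]
  REPEAT 3 [
    -- iteration 1/3 --
    RT 143: heading 0 -> 217
    PD: pen down
    -- iteration 2/3 --
    RT 143: heading 217 -> 74
    PD: pen down
    -- iteration 3/3 --
    RT 143: heading 74 -> 291
    PD: pen down
  ]
  -- iteration 2/3 --
  FD 19: (19,0) -> (25.809,-17.738) [heading=291, draw]
  REPEAT 3 [
    -- iteration 1/3 --
    RT 143: heading 291 -> 148
    PD: pen down
    -- iteration 2/3 --
    RT 143: heading 148 -> 5
    PD: pen down
    -- iteration 3/3 --
    RT 143: heading 5 -> 222
    PD: pen down
  ]
  -- iteration 3/3 --
  FD 19: (25.809,-17.738) -> (11.689,-30.452) [heading=222, draw]
  REPEAT 3 [
    -- iteration 1/3 --
    RT 143: heading 222 -> 79
    PD: pen down
    -- iteration 2/3 --
    RT 143: heading 79 -> 296
    PD: pen down
    -- iteration 3/3 --
    RT 143: heading 296 -> 153
    PD: pen down
  ]
]
Final: pos=(11.689,-30.452), heading=153, 3 segment(s) drawn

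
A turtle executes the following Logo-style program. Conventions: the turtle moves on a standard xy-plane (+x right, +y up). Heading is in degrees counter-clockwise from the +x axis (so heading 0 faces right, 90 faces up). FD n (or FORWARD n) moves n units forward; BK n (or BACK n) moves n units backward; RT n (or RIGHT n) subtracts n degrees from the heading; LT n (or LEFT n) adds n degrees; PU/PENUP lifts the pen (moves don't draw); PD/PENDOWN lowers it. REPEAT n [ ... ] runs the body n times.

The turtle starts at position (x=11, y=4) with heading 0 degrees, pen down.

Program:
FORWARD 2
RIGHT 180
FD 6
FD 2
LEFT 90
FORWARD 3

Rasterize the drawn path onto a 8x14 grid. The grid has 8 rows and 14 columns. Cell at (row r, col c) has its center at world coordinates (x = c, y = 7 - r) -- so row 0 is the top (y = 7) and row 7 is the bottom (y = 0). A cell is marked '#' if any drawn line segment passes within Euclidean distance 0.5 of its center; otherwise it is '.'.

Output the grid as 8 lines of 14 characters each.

Segment 0: (11,4) -> (13,4)
Segment 1: (13,4) -> (7,4)
Segment 2: (7,4) -> (5,4)
Segment 3: (5,4) -> (5,1)

Answer: ..............
..............
..............
.....#########
.....#........
.....#........
.....#........
..............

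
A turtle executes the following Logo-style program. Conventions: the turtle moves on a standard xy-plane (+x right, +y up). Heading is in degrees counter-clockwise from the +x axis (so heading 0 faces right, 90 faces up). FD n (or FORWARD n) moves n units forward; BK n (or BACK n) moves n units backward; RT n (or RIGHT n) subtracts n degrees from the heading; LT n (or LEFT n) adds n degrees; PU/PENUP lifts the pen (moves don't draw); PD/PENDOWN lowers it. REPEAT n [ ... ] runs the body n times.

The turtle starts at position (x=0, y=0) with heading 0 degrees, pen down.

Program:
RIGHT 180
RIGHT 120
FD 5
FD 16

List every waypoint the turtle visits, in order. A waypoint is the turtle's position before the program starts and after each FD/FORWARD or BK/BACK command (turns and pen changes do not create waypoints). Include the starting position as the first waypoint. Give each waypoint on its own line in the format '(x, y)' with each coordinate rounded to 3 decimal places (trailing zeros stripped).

Executing turtle program step by step:
Start: pos=(0,0), heading=0, pen down
RT 180: heading 0 -> 180
RT 120: heading 180 -> 60
FD 5: (0,0) -> (2.5,4.33) [heading=60, draw]
FD 16: (2.5,4.33) -> (10.5,18.187) [heading=60, draw]
Final: pos=(10.5,18.187), heading=60, 2 segment(s) drawn
Waypoints (3 total):
(0, 0)
(2.5, 4.33)
(10.5, 18.187)

Answer: (0, 0)
(2.5, 4.33)
(10.5, 18.187)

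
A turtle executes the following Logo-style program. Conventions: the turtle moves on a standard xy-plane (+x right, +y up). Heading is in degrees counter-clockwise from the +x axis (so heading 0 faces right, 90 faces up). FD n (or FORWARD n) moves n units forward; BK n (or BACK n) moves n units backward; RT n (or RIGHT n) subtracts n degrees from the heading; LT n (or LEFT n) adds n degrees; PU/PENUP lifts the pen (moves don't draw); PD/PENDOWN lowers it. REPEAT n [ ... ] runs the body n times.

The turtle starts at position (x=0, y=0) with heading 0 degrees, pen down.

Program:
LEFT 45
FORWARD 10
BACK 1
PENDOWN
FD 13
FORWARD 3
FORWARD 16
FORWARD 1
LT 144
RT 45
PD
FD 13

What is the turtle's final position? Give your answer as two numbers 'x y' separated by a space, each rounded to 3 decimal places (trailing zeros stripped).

Answer: 19.181 37.34

Derivation:
Executing turtle program step by step:
Start: pos=(0,0), heading=0, pen down
LT 45: heading 0 -> 45
FD 10: (0,0) -> (7.071,7.071) [heading=45, draw]
BK 1: (7.071,7.071) -> (6.364,6.364) [heading=45, draw]
PD: pen down
FD 13: (6.364,6.364) -> (15.556,15.556) [heading=45, draw]
FD 3: (15.556,15.556) -> (17.678,17.678) [heading=45, draw]
FD 16: (17.678,17.678) -> (28.991,28.991) [heading=45, draw]
FD 1: (28.991,28.991) -> (29.698,29.698) [heading=45, draw]
LT 144: heading 45 -> 189
RT 45: heading 189 -> 144
PD: pen down
FD 13: (29.698,29.698) -> (19.181,37.34) [heading=144, draw]
Final: pos=(19.181,37.34), heading=144, 7 segment(s) drawn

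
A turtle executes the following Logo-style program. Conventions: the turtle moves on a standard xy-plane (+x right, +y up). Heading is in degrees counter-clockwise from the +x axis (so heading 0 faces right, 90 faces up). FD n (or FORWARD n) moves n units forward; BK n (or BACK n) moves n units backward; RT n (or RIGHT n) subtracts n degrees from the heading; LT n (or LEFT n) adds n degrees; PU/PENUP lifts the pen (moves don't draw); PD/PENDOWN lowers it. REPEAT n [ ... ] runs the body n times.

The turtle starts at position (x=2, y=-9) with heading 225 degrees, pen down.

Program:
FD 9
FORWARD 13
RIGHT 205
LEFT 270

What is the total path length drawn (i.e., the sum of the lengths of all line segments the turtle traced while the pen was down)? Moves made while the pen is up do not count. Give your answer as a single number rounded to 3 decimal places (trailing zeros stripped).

Answer: 22

Derivation:
Executing turtle program step by step:
Start: pos=(2,-9), heading=225, pen down
FD 9: (2,-9) -> (-4.364,-15.364) [heading=225, draw]
FD 13: (-4.364,-15.364) -> (-13.556,-24.556) [heading=225, draw]
RT 205: heading 225 -> 20
LT 270: heading 20 -> 290
Final: pos=(-13.556,-24.556), heading=290, 2 segment(s) drawn

Segment lengths:
  seg 1: (2,-9) -> (-4.364,-15.364), length = 9
  seg 2: (-4.364,-15.364) -> (-13.556,-24.556), length = 13
Total = 22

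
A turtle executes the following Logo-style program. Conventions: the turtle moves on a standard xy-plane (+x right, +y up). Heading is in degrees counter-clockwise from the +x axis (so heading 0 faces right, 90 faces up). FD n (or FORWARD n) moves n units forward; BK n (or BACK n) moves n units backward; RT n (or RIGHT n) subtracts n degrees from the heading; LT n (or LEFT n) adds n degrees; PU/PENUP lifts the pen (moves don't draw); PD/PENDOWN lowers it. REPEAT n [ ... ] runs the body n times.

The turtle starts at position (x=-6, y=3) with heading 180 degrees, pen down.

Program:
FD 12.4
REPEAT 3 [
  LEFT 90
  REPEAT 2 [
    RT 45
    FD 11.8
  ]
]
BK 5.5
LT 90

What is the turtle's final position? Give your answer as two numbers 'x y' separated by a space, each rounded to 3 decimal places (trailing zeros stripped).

Executing turtle program step by step:
Start: pos=(-6,3), heading=180, pen down
FD 12.4: (-6,3) -> (-18.4,3) [heading=180, draw]
REPEAT 3 [
  -- iteration 1/3 --
  LT 90: heading 180 -> 270
  REPEAT 2 [
    -- iteration 1/2 --
    RT 45: heading 270 -> 225
    FD 11.8: (-18.4,3) -> (-26.744,-5.344) [heading=225, draw]
    -- iteration 2/2 --
    RT 45: heading 225 -> 180
    FD 11.8: (-26.744,-5.344) -> (-38.544,-5.344) [heading=180, draw]
  ]
  -- iteration 2/3 --
  LT 90: heading 180 -> 270
  REPEAT 2 [
    -- iteration 1/2 --
    RT 45: heading 270 -> 225
    FD 11.8: (-38.544,-5.344) -> (-46.888,-13.688) [heading=225, draw]
    -- iteration 2/2 --
    RT 45: heading 225 -> 180
    FD 11.8: (-46.888,-13.688) -> (-58.688,-13.688) [heading=180, draw]
  ]
  -- iteration 3/3 --
  LT 90: heading 180 -> 270
  REPEAT 2 [
    -- iteration 1/2 --
    RT 45: heading 270 -> 225
    FD 11.8: (-58.688,-13.688) -> (-67.032,-22.032) [heading=225, draw]
    -- iteration 2/2 --
    RT 45: heading 225 -> 180
    FD 11.8: (-67.032,-22.032) -> (-78.832,-22.032) [heading=180, draw]
  ]
]
BK 5.5: (-78.832,-22.032) -> (-73.332,-22.032) [heading=180, draw]
LT 90: heading 180 -> 270
Final: pos=(-73.332,-22.032), heading=270, 8 segment(s) drawn

Answer: -73.332 -22.032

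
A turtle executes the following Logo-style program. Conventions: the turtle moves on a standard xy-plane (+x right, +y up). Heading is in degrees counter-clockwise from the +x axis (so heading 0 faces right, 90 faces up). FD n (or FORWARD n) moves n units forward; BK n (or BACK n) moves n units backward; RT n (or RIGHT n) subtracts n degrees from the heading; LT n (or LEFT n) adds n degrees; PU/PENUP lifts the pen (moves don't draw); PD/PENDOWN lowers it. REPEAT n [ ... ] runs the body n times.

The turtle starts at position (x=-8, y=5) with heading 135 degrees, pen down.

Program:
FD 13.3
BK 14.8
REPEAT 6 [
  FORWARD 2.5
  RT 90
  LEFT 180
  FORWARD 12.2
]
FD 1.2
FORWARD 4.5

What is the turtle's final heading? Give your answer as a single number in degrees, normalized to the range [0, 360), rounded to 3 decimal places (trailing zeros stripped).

Answer: 315

Derivation:
Executing turtle program step by step:
Start: pos=(-8,5), heading=135, pen down
FD 13.3: (-8,5) -> (-17.405,14.405) [heading=135, draw]
BK 14.8: (-17.405,14.405) -> (-6.939,3.939) [heading=135, draw]
REPEAT 6 [
  -- iteration 1/6 --
  FD 2.5: (-6.939,3.939) -> (-8.707,5.707) [heading=135, draw]
  RT 90: heading 135 -> 45
  LT 180: heading 45 -> 225
  FD 12.2: (-8.707,5.707) -> (-17.334,-2.92) [heading=225, draw]
  -- iteration 2/6 --
  FD 2.5: (-17.334,-2.92) -> (-19.102,-4.687) [heading=225, draw]
  RT 90: heading 225 -> 135
  LT 180: heading 135 -> 315
  FD 12.2: (-19.102,-4.687) -> (-10.475,-13.314) [heading=315, draw]
  -- iteration 3/6 --
  FD 2.5: (-10.475,-13.314) -> (-8.707,-15.082) [heading=315, draw]
  RT 90: heading 315 -> 225
  LT 180: heading 225 -> 45
  FD 12.2: (-8.707,-15.082) -> (-0.08,-6.455) [heading=45, draw]
  -- iteration 4/6 --
  FD 2.5: (-0.08,-6.455) -> (1.687,-4.687) [heading=45, draw]
  RT 90: heading 45 -> 315
  LT 180: heading 315 -> 135
  FD 12.2: (1.687,-4.687) -> (-6.939,3.939) [heading=135, draw]
  -- iteration 5/6 --
  FD 2.5: (-6.939,3.939) -> (-8.707,5.707) [heading=135, draw]
  RT 90: heading 135 -> 45
  LT 180: heading 45 -> 225
  FD 12.2: (-8.707,5.707) -> (-17.334,-2.92) [heading=225, draw]
  -- iteration 6/6 --
  FD 2.5: (-17.334,-2.92) -> (-19.102,-4.687) [heading=225, draw]
  RT 90: heading 225 -> 135
  LT 180: heading 135 -> 315
  FD 12.2: (-19.102,-4.687) -> (-10.475,-13.314) [heading=315, draw]
]
FD 1.2: (-10.475,-13.314) -> (-9.626,-14.163) [heading=315, draw]
FD 4.5: (-9.626,-14.163) -> (-6.444,-17.345) [heading=315, draw]
Final: pos=(-6.444,-17.345), heading=315, 16 segment(s) drawn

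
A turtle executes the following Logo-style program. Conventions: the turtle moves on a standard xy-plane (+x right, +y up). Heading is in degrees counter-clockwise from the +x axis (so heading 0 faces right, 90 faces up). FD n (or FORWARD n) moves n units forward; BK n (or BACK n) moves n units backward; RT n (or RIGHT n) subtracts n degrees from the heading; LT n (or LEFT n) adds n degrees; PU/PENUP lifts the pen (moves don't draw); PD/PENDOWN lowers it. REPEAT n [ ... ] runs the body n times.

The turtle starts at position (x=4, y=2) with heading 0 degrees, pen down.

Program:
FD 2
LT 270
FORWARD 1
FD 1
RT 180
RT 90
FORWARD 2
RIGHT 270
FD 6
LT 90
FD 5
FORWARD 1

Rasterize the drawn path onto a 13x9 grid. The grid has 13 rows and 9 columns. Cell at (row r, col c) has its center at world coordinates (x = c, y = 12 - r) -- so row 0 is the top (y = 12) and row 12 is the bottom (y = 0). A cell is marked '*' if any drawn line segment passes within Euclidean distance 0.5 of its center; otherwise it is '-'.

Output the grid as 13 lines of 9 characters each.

Segment 0: (4,2) -> (6,2)
Segment 1: (6,2) -> (6,1)
Segment 2: (6,1) -> (6,0)
Segment 3: (6,0) -> (8,0)
Segment 4: (8,0) -> (8,6)
Segment 5: (8,6) -> (3,6)
Segment 6: (3,6) -> (2,6)

Answer: ---------
---------
---------
---------
---------
---------
--*******
--------*
--------*
--------*
----***-*
------*-*
------***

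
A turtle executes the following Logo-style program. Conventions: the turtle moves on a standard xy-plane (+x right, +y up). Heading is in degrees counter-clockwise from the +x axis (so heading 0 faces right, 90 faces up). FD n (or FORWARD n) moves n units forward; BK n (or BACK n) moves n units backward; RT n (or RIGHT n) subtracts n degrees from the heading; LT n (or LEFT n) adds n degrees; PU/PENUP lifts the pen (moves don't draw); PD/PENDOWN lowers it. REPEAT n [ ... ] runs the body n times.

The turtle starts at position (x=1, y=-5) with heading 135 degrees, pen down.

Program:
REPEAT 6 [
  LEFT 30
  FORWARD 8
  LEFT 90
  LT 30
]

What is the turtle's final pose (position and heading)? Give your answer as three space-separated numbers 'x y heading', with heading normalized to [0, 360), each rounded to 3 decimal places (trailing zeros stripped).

Answer: -7.282 -5 315

Derivation:
Executing turtle program step by step:
Start: pos=(1,-5), heading=135, pen down
REPEAT 6 [
  -- iteration 1/6 --
  LT 30: heading 135 -> 165
  FD 8: (1,-5) -> (-6.727,-2.929) [heading=165, draw]
  LT 90: heading 165 -> 255
  LT 30: heading 255 -> 285
  -- iteration 2/6 --
  LT 30: heading 285 -> 315
  FD 8: (-6.727,-2.929) -> (-1.071,-8.586) [heading=315, draw]
  LT 90: heading 315 -> 45
  LT 30: heading 45 -> 75
  -- iteration 3/6 --
  LT 30: heading 75 -> 105
  FD 8: (-1.071,-8.586) -> (-3.141,-0.859) [heading=105, draw]
  LT 90: heading 105 -> 195
  LT 30: heading 195 -> 225
  -- iteration 4/6 --
  LT 30: heading 225 -> 255
  FD 8: (-3.141,-0.859) -> (-5.212,-8.586) [heading=255, draw]
  LT 90: heading 255 -> 345
  LT 30: heading 345 -> 15
  -- iteration 5/6 --
  LT 30: heading 15 -> 45
  FD 8: (-5.212,-8.586) -> (0.445,-2.929) [heading=45, draw]
  LT 90: heading 45 -> 135
  LT 30: heading 135 -> 165
  -- iteration 6/6 --
  LT 30: heading 165 -> 195
  FD 8: (0.445,-2.929) -> (-7.282,-5) [heading=195, draw]
  LT 90: heading 195 -> 285
  LT 30: heading 285 -> 315
]
Final: pos=(-7.282,-5), heading=315, 6 segment(s) drawn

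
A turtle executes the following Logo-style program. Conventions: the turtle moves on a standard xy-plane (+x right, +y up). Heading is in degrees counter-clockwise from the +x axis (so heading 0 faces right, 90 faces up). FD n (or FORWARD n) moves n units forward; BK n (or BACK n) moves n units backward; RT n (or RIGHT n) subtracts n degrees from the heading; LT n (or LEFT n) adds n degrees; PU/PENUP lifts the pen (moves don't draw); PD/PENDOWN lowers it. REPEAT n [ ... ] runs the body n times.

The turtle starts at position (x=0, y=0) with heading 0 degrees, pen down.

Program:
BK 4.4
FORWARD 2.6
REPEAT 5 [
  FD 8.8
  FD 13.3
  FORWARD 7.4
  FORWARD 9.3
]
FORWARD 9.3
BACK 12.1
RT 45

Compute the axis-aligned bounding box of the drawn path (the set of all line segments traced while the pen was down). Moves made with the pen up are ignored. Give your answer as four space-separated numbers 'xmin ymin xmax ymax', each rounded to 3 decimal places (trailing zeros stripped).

Answer: -4.4 0 201.5 0

Derivation:
Executing turtle program step by step:
Start: pos=(0,0), heading=0, pen down
BK 4.4: (0,0) -> (-4.4,0) [heading=0, draw]
FD 2.6: (-4.4,0) -> (-1.8,0) [heading=0, draw]
REPEAT 5 [
  -- iteration 1/5 --
  FD 8.8: (-1.8,0) -> (7,0) [heading=0, draw]
  FD 13.3: (7,0) -> (20.3,0) [heading=0, draw]
  FD 7.4: (20.3,0) -> (27.7,0) [heading=0, draw]
  FD 9.3: (27.7,0) -> (37,0) [heading=0, draw]
  -- iteration 2/5 --
  FD 8.8: (37,0) -> (45.8,0) [heading=0, draw]
  FD 13.3: (45.8,0) -> (59.1,0) [heading=0, draw]
  FD 7.4: (59.1,0) -> (66.5,0) [heading=0, draw]
  FD 9.3: (66.5,0) -> (75.8,0) [heading=0, draw]
  -- iteration 3/5 --
  FD 8.8: (75.8,0) -> (84.6,0) [heading=0, draw]
  FD 13.3: (84.6,0) -> (97.9,0) [heading=0, draw]
  FD 7.4: (97.9,0) -> (105.3,0) [heading=0, draw]
  FD 9.3: (105.3,0) -> (114.6,0) [heading=0, draw]
  -- iteration 4/5 --
  FD 8.8: (114.6,0) -> (123.4,0) [heading=0, draw]
  FD 13.3: (123.4,0) -> (136.7,0) [heading=0, draw]
  FD 7.4: (136.7,0) -> (144.1,0) [heading=0, draw]
  FD 9.3: (144.1,0) -> (153.4,0) [heading=0, draw]
  -- iteration 5/5 --
  FD 8.8: (153.4,0) -> (162.2,0) [heading=0, draw]
  FD 13.3: (162.2,0) -> (175.5,0) [heading=0, draw]
  FD 7.4: (175.5,0) -> (182.9,0) [heading=0, draw]
  FD 9.3: (182.9,0) -> (192.2,0) [heading=0, draw]
]
FD 9.3: (192.2,0) -> (201.5,0) [heading=0, draw]
BK 12.1: (201.5,0) -> (189.4,0) [heading=0, draw]
RT 45: heading 0 -> 315
Final: pos=(189.4,0), heading=315, 24 segment(s) drawn

Segment endpoints: x in {-4.4, -1.8, 0, 7, 20.3, 27.7, 37, 45.8, 59.1, 66.5, 75.8, 84.6, 97.9, 105.3, 114.6, 123.4, 136.7, 144.1, 153.4, 162.2, 175.5, 182.9, 189.4, 192.2, 201.5}, y in {0}
xmin=-4.4, ymin=0, xmax=201.5, ymax=0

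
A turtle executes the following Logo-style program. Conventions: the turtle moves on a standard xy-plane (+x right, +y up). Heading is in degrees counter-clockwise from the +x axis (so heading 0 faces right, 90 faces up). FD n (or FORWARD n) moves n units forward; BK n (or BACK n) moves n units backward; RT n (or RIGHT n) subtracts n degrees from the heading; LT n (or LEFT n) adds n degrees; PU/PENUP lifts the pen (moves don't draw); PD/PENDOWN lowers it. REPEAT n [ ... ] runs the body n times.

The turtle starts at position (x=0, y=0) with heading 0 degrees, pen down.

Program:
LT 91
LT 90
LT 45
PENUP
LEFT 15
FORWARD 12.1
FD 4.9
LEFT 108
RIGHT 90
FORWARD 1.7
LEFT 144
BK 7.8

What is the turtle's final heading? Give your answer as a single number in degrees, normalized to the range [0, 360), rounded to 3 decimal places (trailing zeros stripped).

Answer: 43

Derivation:
Executing turtle program step by step:
Start: pos=(0,0), heading=0, pen down
LT 91: heading 0 -> 91
LT 90: heading 91 -> 181
LT 45: heading 181 -> 226
PU: pen up
LT 15: heading 226 -> 241
FD 12.1: (0,0) -> (-5.866,-10.583) [heading=241, move]
FD 4.9: (-5.866,-10.583) -> (-8.242,-14.869) [heading=241, move]
LT 108: heading 241 -> 349
RT 90: heading 349 -> 259
FD 1.7: (-8.242,-14.869) -> (-8.566,-16.537) [heading=259, move]
LT 144: heading 259 -> 43
BK 7.8: (-8.566,-16.537) -> (-14.271,-21.857) [heading=43, move]
Final: pos=(-14.271,-21.857), heading=43, 0 segment(s) drawn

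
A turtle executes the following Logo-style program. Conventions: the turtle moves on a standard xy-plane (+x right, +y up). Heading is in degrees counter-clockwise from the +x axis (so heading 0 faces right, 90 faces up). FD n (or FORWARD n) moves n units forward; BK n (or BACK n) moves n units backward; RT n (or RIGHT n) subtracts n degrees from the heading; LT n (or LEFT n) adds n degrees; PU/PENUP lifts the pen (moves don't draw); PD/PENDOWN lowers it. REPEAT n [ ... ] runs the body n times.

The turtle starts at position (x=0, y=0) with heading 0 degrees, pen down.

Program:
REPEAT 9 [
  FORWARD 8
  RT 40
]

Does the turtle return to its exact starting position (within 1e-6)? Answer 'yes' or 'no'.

Executing turtle program step by step:
Start: pos=(0,0), heading=0, pen down
REPEAT 9 [
  -- iteration 1/9 --
  FD 8: (0,0) -> (8,0) [heading=0, draw]
  RT 40: heading 0 -> 320
  -- iteration 2/9 --
  FD 8: (8,0) -> (14.128,-5.142) [heading=320, draw]
  RT 40: heading 320 -> 280
  -- iteration 3/9 --
  FD 8: (14.128,-5.142) -> (15.518,-13.021) [heading=280, draw]
  RT 40: heading 280 -> 240
  -- iteration 4/9 --
  FD 8: (15.518,-13.021) -> (11.518,-19.949) [heading=240, draw]
  RT 40: heading 240 -> 200
  -- iteration 5/9 --
  FD 8: (11.518,-19.949) -> (4,-22.685) [heading=200, draw]
  RT 40: heading 200 -> 160
  -- iteration 6/9 --
  FD 8: (4,-22.685) -> (-3.518,-19.949) [heading=160, draw]
  RT 40: heading 160 -> 120
  -- iteration 7/9 --
  FD 8: (-3.518,-19.949) -> (-7.518,-13.021) [heading=120, draw]
  RT 40: heading 120 -> 80
  -- iteration 8/9 --
  FD 8: (-7.518,-13.021) -> (-6.128,-5.142) [heading=80, draw]
  RT 40: heading 80 -> 40
  -- iteration 9/9 --
  FD 8: (-6.128,-5.142) -> (0,0) [heading=40, draw]
  RT 40: heading 40 -> 0
]
Final: pos=(0,0), heading=0, 9 segment(s) drawn

Start position: (0, 0)
Final position: (0, 0)
Distance = 0; < 1e-6 -> CLOSED

Answer: yes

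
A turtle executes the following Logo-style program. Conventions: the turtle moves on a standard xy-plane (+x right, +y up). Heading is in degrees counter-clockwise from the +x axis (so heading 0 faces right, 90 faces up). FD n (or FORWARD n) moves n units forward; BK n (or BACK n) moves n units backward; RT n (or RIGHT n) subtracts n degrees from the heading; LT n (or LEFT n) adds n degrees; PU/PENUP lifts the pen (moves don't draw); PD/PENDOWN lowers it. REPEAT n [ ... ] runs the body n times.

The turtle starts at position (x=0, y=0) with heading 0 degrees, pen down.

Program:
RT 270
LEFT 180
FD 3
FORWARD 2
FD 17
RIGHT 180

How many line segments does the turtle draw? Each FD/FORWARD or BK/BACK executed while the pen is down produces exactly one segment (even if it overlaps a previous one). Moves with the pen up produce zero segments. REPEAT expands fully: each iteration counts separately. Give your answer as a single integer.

Answer: 3

Derivation:
Executing turtle program step by step:
Start: pos=(0,0), heading=0, pen down
RT 270: heading 0 -> 90
LT 180: heading 90 -> 270
FD 3: (0,0) -> (0,-3) [heading=270, draw]
FD 2: (0,-3) -> (0,-5) [heading=270, draw]
FD 17: (0,-5) -> (0,-22) [heading=270, draw]
RT 180: heading 270 -> 90
Final: pos=(0,-22), heading=90, 3 segment(s) drawn
Segments drawn: 3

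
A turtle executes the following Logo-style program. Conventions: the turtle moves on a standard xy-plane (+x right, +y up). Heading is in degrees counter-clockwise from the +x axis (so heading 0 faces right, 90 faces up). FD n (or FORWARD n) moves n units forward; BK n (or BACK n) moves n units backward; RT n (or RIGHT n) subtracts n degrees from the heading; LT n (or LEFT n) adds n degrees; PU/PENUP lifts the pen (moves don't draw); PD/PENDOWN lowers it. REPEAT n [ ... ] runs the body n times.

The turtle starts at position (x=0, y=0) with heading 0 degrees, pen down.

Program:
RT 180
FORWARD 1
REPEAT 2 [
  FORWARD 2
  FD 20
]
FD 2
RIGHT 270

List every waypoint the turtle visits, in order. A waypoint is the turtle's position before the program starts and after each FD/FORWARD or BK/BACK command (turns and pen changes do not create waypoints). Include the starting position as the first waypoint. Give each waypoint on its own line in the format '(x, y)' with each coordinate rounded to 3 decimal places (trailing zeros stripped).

Answer: (0, 0)
(-1, 0)
(-3, 0)
(-23, 0)
(-25, 0)
(-45, 0)
(-47, 0)

Derivation:
Executing turtle program step by step:
Start: pos=(0,0), heading=0, pen down
RT 180: heading 0 -> 180
FD 1: (0,0) -> (-1,0) [heading=180, draw]
REPEAT 2 [
  -- iteration 1/2 --
  FD 2: (-1,0) -> (-3,0) [heading=180, draw]
  FD 20: (-3,0) -> (-23,0) [heading=180, draw]
  -- iteration 2/2 --
  FD 2: (-23,0) -> (-25,0) [heading=180, draw]
  FD 20: (-25,0) -> (-45,0) [heading=180, draw]
]
FD 2: (-45,0) -> (-47,0) [heading=180, draw]
RT 270: heading 180 -> 270
Final: pos=(-47,0), heading=270, 6 segment(s) drawn
Waypoints (7 total):
(0, 0)
(-1, 0)
(-3, 0)
(-23, 0)
(-25, 0)
(-45, 0)
(-47, 0)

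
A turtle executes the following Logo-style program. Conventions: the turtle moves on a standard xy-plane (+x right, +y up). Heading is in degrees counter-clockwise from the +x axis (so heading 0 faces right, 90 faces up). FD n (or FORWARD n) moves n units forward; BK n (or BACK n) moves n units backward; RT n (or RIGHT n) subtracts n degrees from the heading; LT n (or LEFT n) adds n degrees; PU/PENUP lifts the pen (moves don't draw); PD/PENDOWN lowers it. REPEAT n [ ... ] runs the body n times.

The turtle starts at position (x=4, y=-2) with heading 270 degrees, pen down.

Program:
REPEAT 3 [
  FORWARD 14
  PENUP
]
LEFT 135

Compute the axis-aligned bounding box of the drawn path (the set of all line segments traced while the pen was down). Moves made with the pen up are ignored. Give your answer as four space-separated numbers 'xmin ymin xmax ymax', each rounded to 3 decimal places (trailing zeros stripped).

Executing turtle program step by step:
Start: pos=(4,-2), heading=270, pen down
REPEAT 3 [
  -- iteration 1/3 --
  FD 14: (4,-2) -> (4,-16) [heading=270, draw]
  PU: pen up
  -- iteration 2/3 --
  FD 14: (4,-16) -> (4,-30) [heading=270, move]
  PU: pen up
  -- iteration 3/3 --
  FD 14: (4,-30) -> (4,-44) [heading=270, move]
  PU: pen up
]
LT 135: heading 270 -> 45
Final: pos=(4,-44), heading=45, 1 segment(s) drawn

Segment endpoints: x in {4, 4}, y in {-16, -2}
xmin=4, ymin=-16, xmax=4, ymax=-2

Answer: 4 -16 4 -2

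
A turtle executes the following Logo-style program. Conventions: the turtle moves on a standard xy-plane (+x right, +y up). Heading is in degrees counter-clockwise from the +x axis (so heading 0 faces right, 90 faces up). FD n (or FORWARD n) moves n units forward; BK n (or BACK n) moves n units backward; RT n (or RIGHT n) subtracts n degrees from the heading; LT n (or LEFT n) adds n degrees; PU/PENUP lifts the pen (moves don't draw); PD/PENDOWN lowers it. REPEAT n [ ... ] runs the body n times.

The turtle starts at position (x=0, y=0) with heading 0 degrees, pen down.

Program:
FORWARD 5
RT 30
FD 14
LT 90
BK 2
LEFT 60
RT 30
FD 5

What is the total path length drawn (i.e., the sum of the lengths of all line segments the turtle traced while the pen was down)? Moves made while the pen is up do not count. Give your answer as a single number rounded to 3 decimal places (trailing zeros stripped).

Answer: 26

Derivation:
Executing turtle program step by step:
Start: pos=(0,0), heading=0, pen down
FD 5: (0,0) -> (5,0) [heading=0, draw]
RT 30: heading 0 -> 330
FD 14: (5,0) -> (17.124,-7) [heading=330, draw]
LT 90: heading 330 -> 60
BK 2: (17.124,-7) -> (16.124,-8.732) [heading=60, draw]
LT 60: heading 60 -> 120
RT 30: heading 120 -> 90
FD 5: (16.124,-8.732) -> (16.124,-3.732) [heading=90, draw]
Final: pos=(16.124,-3.732), heading=90, 4 segment(s) drawn

Segment lengths:
  seg 1: (0,0) -> (5,0), length = 5
  seg 2: (5,0) -> (17.124,-7), length = 14
  seg 3: (17.124,-7) -> (16.124,-8.732), length = 2
  seg 4: (16.124,-8.732) -> (16.124,-3.732), length = 5
Total = 26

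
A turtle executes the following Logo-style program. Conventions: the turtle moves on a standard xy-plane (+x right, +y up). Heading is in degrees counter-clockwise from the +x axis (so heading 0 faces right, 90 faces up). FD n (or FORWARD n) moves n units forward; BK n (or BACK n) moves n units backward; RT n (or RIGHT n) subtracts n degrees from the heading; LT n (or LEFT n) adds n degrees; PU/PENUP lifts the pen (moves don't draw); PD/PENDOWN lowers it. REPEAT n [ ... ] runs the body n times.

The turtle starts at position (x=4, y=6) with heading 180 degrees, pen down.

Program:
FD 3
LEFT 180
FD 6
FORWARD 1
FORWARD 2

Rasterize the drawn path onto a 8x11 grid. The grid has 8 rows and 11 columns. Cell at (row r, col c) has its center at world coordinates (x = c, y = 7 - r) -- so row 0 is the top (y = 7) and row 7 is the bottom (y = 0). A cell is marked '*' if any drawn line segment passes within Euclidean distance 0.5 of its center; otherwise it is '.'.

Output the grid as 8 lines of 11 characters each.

Segment 0: (4,6) -> (1,6)
Segment 1: (1,6) -> (7,6)
Segment 2: (7,6) -> (8,6)
Segment 3: (8,6) -> (10,6)

Answer: ...........
.**********
...........
...........
...........
...........
...........
...........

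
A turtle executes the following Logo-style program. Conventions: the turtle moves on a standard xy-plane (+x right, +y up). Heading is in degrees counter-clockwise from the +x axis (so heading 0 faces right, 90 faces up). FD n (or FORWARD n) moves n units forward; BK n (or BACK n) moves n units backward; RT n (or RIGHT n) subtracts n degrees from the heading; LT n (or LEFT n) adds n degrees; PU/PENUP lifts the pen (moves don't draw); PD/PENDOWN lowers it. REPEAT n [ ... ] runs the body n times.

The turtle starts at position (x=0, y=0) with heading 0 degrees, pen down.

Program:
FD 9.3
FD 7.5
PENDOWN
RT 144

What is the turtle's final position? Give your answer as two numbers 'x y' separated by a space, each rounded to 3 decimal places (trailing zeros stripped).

Executing turtle program step by step:
Start: pos=(0,0), heading=0, pen down
FD 9.3: (0,0) -> (9.3,0) [heading=0, draw]
FD 7.5: (9.3,0) -> (16.8,0) [heading=0, draw]
PD: pen down
RT 144: heading 0 -> 216
Final: pos=(16.8,0), heading=216, 2 segment(s) drawn

Answer: 16.8 0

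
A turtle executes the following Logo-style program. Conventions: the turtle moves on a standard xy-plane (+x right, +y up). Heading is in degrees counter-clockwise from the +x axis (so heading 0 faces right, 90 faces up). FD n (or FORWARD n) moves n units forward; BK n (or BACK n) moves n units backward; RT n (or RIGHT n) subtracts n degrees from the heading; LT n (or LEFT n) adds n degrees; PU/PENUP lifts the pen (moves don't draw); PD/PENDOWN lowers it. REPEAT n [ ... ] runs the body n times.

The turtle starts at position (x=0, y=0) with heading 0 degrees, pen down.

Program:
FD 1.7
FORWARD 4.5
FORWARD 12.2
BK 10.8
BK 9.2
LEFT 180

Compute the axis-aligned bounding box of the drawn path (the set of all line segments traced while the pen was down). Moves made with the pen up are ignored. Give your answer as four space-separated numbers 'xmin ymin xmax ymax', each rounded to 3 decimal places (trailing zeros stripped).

Answer: -1.6 0 18.4 0

Derivation:
Executing turtle program step by step:
Start: pos=(0,0), heading=0, pen down
FD 1.7: (0,0) -> (1.7,0) [heading=0, draw]
FD 4.5: (1.7,0) -> (6.2,0) [heading=0, draw]
FD 12.2: (6.2,0) -> (18.4,0) [heading=0, draw]
BK 10.8: (18.4,0) -> (7.6,0) [heading=0, draw]
BK 9.2: (7.6,0) -> (-1.6,0) [heading=0, draw]
LT 180: heading 0 -> 180
Final: pos=(-1.6,0), heading=180, 5 segment(s) drawn

Segment endpoints: x in {-1.6, 0, 1.7, 6.2, 7.6, 18.4}, y in {0}
xmin=-1.6, ymin=0, xmax=18.4, ymax=0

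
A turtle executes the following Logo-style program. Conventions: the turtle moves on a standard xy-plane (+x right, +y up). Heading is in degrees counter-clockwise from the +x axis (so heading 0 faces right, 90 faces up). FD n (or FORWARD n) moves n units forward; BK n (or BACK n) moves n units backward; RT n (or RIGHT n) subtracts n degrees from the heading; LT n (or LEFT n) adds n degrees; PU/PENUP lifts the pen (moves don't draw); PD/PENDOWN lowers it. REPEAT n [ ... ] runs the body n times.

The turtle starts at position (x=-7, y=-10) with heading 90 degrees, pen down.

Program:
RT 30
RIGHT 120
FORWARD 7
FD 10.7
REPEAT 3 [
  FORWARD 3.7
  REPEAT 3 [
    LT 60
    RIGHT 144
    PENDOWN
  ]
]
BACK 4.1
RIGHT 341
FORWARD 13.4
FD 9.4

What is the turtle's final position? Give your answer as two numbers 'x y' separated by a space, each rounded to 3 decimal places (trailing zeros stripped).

Answer: 8.353 -42.416

Derivation:
Executing turtle program step by step:
Start: pos=(-7,-10), heading=90, pen down
RT 30: heading 90 -> 60
RT 120: heading 60 -> 300
FD 7: (-7,-10) -> (-3.5,-16.062) [heading=300, draw]
FD 10.7: (-3.5,-16.062) -> (1.85,-25.329) [heading=300, draw]
REPEAT 3 [
  -- iteration 1/3 --
  FD 3.7: (1.85,-25.329) -> (3.7,-28.533) [heading=300, draw]
  REPEAT 3 [
    -- iteration 1/3 --
    LT 60: heading 300 -> 0
    RT 144: heading 0 -> 216
    PD: pen down
    -- iteration 2/3 --
    LT 60: heading 216 -> 276
    RT 144: heading 276 -> 132
    PD: pen down
    -- iteration 3/3 --
    LT 60: heading 132 -> 192
    RT 144: heading 192 -> 48
    PD: pen down
  ]
  -- iteration 2/3 --
  FD 3.7: (3.7,-28.533) -> (6.176,-25.783) [heading=48, draw]
  REPEAT 3 [
    -- iteration 1/3 --
    LT 60: heading 48 -> 108
    RT 144: heading 108 -> 324
    PD: pen down
    -- iteration 2/3 --
    LT 60: heading 324 -> 24
    RT 144: heading 24 -> 240
    PD: pen down
    -- iteration 3/3 --
    LT 60: heading 240 -> 300
    RT 144: heading 300 -> 156
    PD: pen down
  ]
  -- iteration 3/3 --
  FD 3.7: (6.176,-25.783) -> (2.796,-24.278) [heading=156, draw]
  REPEAT 3 [
    -- iteration 1/3 --
    LT 60: heading 156 -> 216
    RT 144: heading 216 -> 72
    PD: pen down
    -- iteration 2/3 --
    LT 60: heading 72 -> 132
    RT 144: heading 132 -> 348
    PD: pen down
    -- iteration 3/3 --
    LT 60: heading 348 -> 48
    RT 144: heading 48 -> 264
    PD: pen down
  ]
]
BK 4.1: (2.796,-24.278) -> (3.224,-20.201) [heading=264, draw]
RT 341: heading 264 -> 283
FD 13.4: (3.224,-20.201) -> (6.239,-33.257) [heading=283, draw]
FD 9.4: (6.239,-33.257) -> (8.353,-42.416) [heading=283, draw]
Final: pos=(8.353,-42.416), heading=283, 8 segment(s) drawn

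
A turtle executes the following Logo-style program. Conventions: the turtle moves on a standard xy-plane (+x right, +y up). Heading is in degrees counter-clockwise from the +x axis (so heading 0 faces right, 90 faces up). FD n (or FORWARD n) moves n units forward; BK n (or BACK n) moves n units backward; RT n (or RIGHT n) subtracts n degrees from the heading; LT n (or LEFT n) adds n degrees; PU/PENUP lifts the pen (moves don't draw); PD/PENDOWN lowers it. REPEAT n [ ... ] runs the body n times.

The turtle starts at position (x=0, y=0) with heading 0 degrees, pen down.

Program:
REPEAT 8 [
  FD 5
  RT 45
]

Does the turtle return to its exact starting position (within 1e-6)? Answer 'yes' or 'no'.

Executing turtle program step by step:
Start: pos=(0,0), heading=0, pen down
REPEAT 8 [
  -- iteration 1/8 --
  FD 5: (0,0) -> (5,0) [heading=0, draw]
  RT 45: heading 0 -> 315
  -- iteration 2/8 --
  FD 5: (5,0) -> (8.536,-3.536) [heading=315, draw]
  RT 45: heading 315 -> 270
  -- iteration 3/8 --
  FD 5: (8.536,-3.536) -> (8.536,-8.536) [heading=270, draw]
  RT 45: heading 270 -> 225
  -- iteration 4/8 --
  FD 5: (8.536,-8.536) -> (5,-12.071) [heading=225, draw]
  RT 45: heading 225 -> 180
  -- iteration 5/8 --
  FD 5: (5,-12.071) -> (0,-12.071) [heading=180, draw]
  RT 45: heading 180 -> 135
  -- iteration 6/8 --
  FD 5: (0,-12.071) -> (-3.536,-8.536) [heading=135, draw]
  RT 45: heading 135 -> 90
  -- iteration 7/8 --
  FD 5: (-3.536,-8.536) -> (-3.536,-3.536) [heading=90, draw]
  RT 45: heading 90 -> 45
  -- iteration 8/8 --
  FD 5: (-3.536,-3.536) -> (0,0) [heading=45, draw]
  RT 45: heading 45 -> 0
]
Final: pos=(0,0), heading=0, 8 segment(s) drawn

Start position: (0, 0)
Final position: (0, 0)
Distance = 0; < 1e-6 -> CLOSED

Answer: yes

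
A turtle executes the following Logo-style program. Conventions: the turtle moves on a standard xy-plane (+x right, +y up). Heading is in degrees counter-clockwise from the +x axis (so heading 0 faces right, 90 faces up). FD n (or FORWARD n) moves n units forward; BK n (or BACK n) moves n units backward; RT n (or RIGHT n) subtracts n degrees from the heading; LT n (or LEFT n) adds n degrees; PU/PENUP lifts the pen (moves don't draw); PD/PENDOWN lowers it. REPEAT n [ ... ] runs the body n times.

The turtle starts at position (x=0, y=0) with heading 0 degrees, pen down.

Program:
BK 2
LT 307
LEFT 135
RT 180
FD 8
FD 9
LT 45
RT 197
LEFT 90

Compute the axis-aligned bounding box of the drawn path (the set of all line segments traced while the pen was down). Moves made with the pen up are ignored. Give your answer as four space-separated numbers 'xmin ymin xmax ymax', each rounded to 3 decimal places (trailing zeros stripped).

Answer: -4.366 -16.835 0 0

Derivation:
Executing turtle program step by step:
Start: pos=(0,0), heading=0, pen down
BK 2: (0,0) -> (-2,0) [heading=0, draw]
LT 307: heading 0 -> 307
LT 135: heading 307 -> 82
RT 180: heading 82 -> 262
FD 8: (-2,0) -> (-3.113,-7.922) [heading=262, draw]
FD 9: (-3.113,-7.922) -> (-4.366,-16.835) [heading=262, draw]
LT 45: heading 262 -> 307
RT 197: heading 307 -> 110
LT 90: heading 110 -> 200
Final: pos=(-4.366,-16.835), heading=200, 3 segment(s) drawn

Segment endpoints: x in {-4.366, -3.113, -2, 0}, y in {-16.835, -7.922, 0}
xmin=-4.366, ymin=-16.835, xmax=0, ymax=0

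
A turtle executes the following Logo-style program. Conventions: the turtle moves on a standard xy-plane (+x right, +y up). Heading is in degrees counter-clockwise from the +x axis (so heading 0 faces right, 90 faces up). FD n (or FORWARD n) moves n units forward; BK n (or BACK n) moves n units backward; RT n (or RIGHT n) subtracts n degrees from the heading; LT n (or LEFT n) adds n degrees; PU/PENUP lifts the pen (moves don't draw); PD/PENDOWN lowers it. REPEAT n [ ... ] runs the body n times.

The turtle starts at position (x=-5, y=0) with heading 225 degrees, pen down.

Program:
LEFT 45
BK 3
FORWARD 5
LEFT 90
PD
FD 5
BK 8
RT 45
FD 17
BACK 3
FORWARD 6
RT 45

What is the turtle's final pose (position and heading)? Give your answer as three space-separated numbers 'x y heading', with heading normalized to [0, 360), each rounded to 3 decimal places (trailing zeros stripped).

Answer: 6.142 -16.142 270

Derivation:
Executing turtle program step by step:
Start: pos=(-5,0), heading=225, pen down
LT 45: heading 225 -> 270
BK 3: (-5,0) -> (-5,3) [heading=270, draw]
FD 5: (-5,3) -> (-5,-2) [heading=270, draw]
LT 90: heading 270 -> 0
PD: pen down
FD 5: (-5,-2) -> (0,-2) [heading=0, draw]
BK 8: (0,-2) -> (-8,-2) [heading=0, draw]
RT 45: heading 0 -> 315
FD 17: (-8,-2) -> (4.021,-14.021) [heading=315, draw]
BK 3: (4.021,-14.021) -> (1.899,-11.899) [heading=315, draw]
FD 6: (1.899,-11.899) -> (6.142,-16.142) [heading=315, draw]
RT 45: heading 315 -> 270
Final: pos=(6.142,-16.142), heading=270, 7 segment(s) drawn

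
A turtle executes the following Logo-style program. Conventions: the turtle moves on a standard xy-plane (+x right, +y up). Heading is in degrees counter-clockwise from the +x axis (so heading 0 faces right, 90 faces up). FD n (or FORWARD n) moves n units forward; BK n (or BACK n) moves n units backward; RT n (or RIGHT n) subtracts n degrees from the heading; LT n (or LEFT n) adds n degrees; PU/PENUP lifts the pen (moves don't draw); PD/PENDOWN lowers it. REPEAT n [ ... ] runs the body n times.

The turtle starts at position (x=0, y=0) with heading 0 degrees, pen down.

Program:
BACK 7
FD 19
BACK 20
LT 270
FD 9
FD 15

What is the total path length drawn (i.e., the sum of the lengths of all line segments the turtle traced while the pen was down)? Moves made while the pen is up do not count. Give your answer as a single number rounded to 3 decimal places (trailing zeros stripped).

Executing turtle program step by step:
Start: pos=(0,0), heading=0, pen down
BK 7: (0,0) -> (-7,0) [heading=0, draw]
FD 19: (-7,0) -> (12,0) [heading=0, draw]
BK 20: (12,0) -> (-8,0) [heading=0, draw]
LT 270: heading 0 -> 270
FD 9: (-8,0) -> (-8,-9) [heading=270, draw]
FD 15: (-8,-9) -> (-8,-24) [heading=270, draw]
Final: pos=(-8,-24), heading=270, 5 segment(s) drawn

Segment lengths:
  seg 1: (0,0) -> (-7,0), length = 7
  seg 2: (-7,0) -> (12,0), length = 19
  seg 3: (12,0) -> (-8,0), length = 20
  seg 4: (-8,0) -> (-8,-9), length = 9
  seg 5: (-8,-9) -> (-8,-24), length = 15
Total = 70

Answer: 70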